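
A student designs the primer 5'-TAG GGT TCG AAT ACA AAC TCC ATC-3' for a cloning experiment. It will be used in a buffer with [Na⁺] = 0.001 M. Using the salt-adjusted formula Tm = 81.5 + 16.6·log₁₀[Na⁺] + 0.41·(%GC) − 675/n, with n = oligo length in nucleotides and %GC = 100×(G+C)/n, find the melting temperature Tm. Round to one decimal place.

20.7°C

Length n = 24. Base counts: T=6, C=6, G=4, A=8
G+C = 10, so %GC = 10/24 × 100 = 41.667%
Salt term: 16.6 × (-3) = -49.8
GC term: 0.41 × 41.667 = 17.083; length term: −675/24 = −28.125
Tm = 81.5 + (-49.8) + 17.083 − 28.125 = 20.658 → 20.7°C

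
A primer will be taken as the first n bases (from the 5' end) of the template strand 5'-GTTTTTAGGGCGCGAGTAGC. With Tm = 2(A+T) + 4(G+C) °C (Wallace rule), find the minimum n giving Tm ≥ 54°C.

First 17 bases: GTTTTTAGGGCGCGAGT → Tm = 52°C (< 54°C)
First 18 bases: GTTTTTAGGGCGCGAGTA → Tm = 54°C (≥ 54°C)
Each additional base adds 2°C (A/T) or 4°C (G/C), so Tm is non-decreasing in n; n = 18 is the first length to reach 54°C.

n = 18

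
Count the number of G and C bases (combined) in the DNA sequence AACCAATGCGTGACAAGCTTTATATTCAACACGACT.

14

Base counts: C=9, G=5, A=13, T=9
Total G or C: 5 + 9 = 14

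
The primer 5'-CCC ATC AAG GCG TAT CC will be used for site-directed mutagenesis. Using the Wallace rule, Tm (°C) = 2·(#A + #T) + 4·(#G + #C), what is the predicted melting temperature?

Counting bases: G=3, A=4, C=7, T=3
AT pairs contribute 7, GC pairs contribute 10.
Tm = 2(7) + 4(10) = 14 + 40 = 54°C

54°C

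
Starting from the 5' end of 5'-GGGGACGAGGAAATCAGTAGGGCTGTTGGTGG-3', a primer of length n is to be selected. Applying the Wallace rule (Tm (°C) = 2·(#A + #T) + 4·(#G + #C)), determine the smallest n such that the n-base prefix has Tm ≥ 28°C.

n = 8

First 7 bases: GGGGACG → Tm = 26°C (< 28°C)
First 8 bases: GGGGACGA → Tm = 28°C (≥ 28°C)
Each additional base adds 2°C (A/T) or 4°C (G/C), so Tm is non-decreasing in n; n = 8 is the first length to reach 28°C.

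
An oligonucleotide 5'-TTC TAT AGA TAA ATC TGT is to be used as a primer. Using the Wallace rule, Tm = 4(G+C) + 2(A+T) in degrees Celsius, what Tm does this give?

44°C

Counting bases: C=2, A=6, T=8, G=2
So N_AT = 14 and N_GC = 4.
Tm = 4·4 + 2·14 = 16 + 28 = 44°C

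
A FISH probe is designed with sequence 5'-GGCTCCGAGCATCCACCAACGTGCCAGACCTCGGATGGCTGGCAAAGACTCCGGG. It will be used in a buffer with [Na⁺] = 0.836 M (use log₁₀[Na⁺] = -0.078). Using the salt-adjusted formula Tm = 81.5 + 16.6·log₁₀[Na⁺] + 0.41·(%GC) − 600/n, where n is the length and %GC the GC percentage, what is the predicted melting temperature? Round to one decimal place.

96.1°C

Length n = 55. Counting bases: A=12, G=17, C=19, T=7
G+C = 36, so %GC = 36/55 × 100 = 65.455%
Salt term: 16.6 × (-0.078) = -1.295
GC term: 0.41 × 65.455 = 26.837; length term: −600/55 = −10.909
Tm = 81.5 + (-1.295) + 26.837 − 10.909 = 96.133 → 96.1°C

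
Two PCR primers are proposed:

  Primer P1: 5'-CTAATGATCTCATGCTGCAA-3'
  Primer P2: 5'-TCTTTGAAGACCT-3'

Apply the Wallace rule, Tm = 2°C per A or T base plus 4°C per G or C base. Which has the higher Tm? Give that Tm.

Primer P1: A+T=12, G+C=8 → Tm = 2(12)+4(8) = 56°C
Primer P2: A+T=8, G+C=5 → Tm = 2(8)+4(5) = 36°C
56°C vs 36°C → primer P1 is higher.

Primer P1, 56°C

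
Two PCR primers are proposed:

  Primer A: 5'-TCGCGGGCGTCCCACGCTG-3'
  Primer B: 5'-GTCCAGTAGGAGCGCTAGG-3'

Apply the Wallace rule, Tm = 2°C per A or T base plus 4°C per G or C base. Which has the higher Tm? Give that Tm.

Primer A, 68°C

Primer A: A+T=4, G+C=15 → Tm = 2(4)+4(15) = 68°C
Primer B: A+T=7, G+C=12 → Tm = 2(7)+4(12) = 62°C
68°C vs 62°C → primer A is higher.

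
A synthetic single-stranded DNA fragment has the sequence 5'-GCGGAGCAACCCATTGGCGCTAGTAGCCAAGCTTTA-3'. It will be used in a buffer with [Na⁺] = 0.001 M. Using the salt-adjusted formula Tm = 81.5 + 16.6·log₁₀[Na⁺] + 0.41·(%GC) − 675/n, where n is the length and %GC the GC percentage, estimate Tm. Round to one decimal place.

35.7°C

Length n = 36. Counting bases: G=10, T=7, C=10, A=9
G+C = 20, so %GC = 20/36 × 100 = 55.556%
Salt term: 16.6 × (-3) = -49.8
GC term: 0.41 × 55.556 = 22.778; length term: −675/36 = −18.75
Tm = 81.5 + (-49.8) + 22.778 − 18.75 = 35.728 → 35.7°C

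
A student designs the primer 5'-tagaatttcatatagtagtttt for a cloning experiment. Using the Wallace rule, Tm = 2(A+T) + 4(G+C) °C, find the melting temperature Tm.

Counting bases: A=7, C=1, T=11, G=3
A+T = 18, G+C = 4
Tm = 2×18 + 4×4 = 52°C

52°C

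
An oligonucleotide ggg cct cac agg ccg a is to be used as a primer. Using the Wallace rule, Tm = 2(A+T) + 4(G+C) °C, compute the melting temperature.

Counting bases: A=3, T=1, C=6, G=6
A+T = 4, G+C = 12
Tm = 2×4 + 4×12 = 56°C

56°C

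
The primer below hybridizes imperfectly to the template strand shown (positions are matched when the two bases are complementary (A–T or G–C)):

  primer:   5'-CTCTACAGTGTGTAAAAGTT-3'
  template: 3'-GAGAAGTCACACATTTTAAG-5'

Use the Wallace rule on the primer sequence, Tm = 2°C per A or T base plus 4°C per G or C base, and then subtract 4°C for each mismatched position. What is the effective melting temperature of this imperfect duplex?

Primer base counts: A=6, T=7, G=4, C=3 → A+T=13, G+C=7
Perfect-match Tm = 2(13) + 4(7) = 26 + 28 = 54°C
Mismatches (positions where the bases are not complementary): 3 (at positions 5, 18, 20)
Effective Tm = 54 − 3×4 = 54 − 12 = 42°C

42°C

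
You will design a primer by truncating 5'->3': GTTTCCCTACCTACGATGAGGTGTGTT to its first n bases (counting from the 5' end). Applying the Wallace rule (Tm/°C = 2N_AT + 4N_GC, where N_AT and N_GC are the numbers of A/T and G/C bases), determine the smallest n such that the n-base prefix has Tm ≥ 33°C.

n = 11

First 10 bases: GTTTCCCTAC → Tm = 30°C (< 33°C)
First 11 bases: GTTTCCCTACC → Tm = 34°C (≥ 33°C)
Each additional base adds 2°C (A/T) or 4°C (G/C), so Tm is non-decreasing in n; n = 11 is the first length to reach 33°C.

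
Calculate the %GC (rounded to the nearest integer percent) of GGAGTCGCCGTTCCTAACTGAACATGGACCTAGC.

56%

Scanning the sequence gives C=10, A=8, G=9, T=7.
G+C = 9 + 10 = 19 out of 34 bases
%GC = 19/34 × 100 = 55.88% ≈ 56%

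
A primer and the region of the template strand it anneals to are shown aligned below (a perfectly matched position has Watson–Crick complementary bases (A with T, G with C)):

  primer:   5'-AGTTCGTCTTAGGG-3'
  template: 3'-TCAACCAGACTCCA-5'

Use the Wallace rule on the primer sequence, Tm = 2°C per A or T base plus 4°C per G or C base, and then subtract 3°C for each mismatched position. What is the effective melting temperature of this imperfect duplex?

33°C

Primer base counts: A=2, T=5, G=5, C=2 → A+T=7, G+C=7
Perfect-match Tm = 2(7) + 4(7) = 14 + 28 = 42°C
Mismatches (positions where the bases are not complementary): 3 (at positions 5, 10, 14)
Effective Tm = 42 − 3×3 = 42 − 9 = 33°C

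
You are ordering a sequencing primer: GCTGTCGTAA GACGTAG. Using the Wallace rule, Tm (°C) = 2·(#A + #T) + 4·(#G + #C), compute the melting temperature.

Base counts: G=6, A=4, C=3, T=4
AT pairs contribute 8, GC pairs contribute 9.
Tm = 2(8) + 4(9) = 16 + 36 = 52°C

52°C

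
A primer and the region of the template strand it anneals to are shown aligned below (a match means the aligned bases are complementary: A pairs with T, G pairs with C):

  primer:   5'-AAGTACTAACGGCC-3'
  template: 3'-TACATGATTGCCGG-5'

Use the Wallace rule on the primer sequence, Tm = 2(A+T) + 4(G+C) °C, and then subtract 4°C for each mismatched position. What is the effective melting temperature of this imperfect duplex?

38°C

Primer base counts: A=5, T=2, G=3, C=4 → A+T=7, G+C=7
Perfect-match Tm = 2(7) + 4(7) = 14 + 28 = 42°C
Mismatches (positions where the bases are not complementary): 1 (at position 2)
Effective Tm = 42 − 1×4 = 42 − 4 = 38°C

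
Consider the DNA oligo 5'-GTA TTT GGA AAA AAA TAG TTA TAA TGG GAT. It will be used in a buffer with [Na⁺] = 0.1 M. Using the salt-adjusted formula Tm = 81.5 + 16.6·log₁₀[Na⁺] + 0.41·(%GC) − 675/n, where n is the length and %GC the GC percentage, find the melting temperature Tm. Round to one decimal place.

52.0°C

Length n = 30. Scanning the sequence gives T=10, C=0, A=13, G=7.
G+C = 7, so %GC = 7/30 × 100 = 23.333%
Salt term: 16.6 × (-1) = -16.6
GC term: 0.41 × 23.333 = 9.567; length term: −675/30 = −22.5
Tm = 81.5 + (-16.6) + 9.567 − 22.5 = 51.967 → 52.0°C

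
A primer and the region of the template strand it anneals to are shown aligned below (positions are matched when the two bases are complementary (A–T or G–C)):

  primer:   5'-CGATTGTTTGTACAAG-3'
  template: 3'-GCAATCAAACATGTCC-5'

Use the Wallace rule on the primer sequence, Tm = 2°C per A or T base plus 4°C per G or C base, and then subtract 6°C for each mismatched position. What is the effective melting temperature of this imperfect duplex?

Primer base counts: A=4, T=6, G=4, C=2 → A+T=10, G+C=6
Perfect-match Tm = 2(10) + 4(6) = 20 + 24 = 44°C
Mismatches (positions where the bases are not complementary): 3 (at positions 3, 5, 15)
Effective Tm = 44 − 3×6 = 44 − 18 = 26°C

26°C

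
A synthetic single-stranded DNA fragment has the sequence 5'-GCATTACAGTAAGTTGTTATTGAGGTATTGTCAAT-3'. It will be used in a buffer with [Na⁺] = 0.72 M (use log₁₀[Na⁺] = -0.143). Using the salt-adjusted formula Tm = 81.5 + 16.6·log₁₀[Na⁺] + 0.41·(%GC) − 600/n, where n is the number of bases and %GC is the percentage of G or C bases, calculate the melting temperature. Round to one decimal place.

74.9°C

Length n = 35. Base counts: G=8, C=3, T=14, A=10
G+C = 11, so %GC = 11/35 × 100 = 31.429%
Salt term: 16.6 × (-0.143) = -2.374
GC term: 0.41 × 31.429 = 12.886; length term: −600/35 = −17.143
Tm = 81.5 + (-2.374) + 12.886 − 17.143 = 74.869 → 74.9°C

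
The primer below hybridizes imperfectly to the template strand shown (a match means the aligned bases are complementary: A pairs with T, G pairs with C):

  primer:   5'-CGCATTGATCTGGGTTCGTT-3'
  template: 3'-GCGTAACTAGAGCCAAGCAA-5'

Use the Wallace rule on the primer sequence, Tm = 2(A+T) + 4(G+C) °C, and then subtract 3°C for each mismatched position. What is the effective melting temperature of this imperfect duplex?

57°C

Primer base counts: A=2, T=8, G=6, C=4 → A+T=10, G+C=10
Perfect-match Tm = 2(10) + 4(10) = 20 + 40 = 60°C
Mismatches (positions where the bases are not complementary): 1 (at position 12)
Effective Tm = 60 − 1×3 = 60 − 3 = 57°C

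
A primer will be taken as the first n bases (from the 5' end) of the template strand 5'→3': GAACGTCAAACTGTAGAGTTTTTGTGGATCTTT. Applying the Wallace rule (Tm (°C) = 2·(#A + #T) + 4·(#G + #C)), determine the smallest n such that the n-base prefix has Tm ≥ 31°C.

First 10 bases: GAACGTCAAA → Tm = 28°C (< 31°C)
First 11 bases: GAACGTCAAAC → Tm = 32°C (≥ 31°C)
Since every base adds ≥2°C, Tm only increases with n, so the threshold is first crossed at n = 11.

n = 11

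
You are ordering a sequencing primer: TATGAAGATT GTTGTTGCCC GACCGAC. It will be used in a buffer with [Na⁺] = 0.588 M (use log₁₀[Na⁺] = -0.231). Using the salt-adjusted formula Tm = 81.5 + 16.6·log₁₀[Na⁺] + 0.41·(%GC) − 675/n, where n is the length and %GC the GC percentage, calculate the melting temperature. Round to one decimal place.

Length n = 27. Scanning the sequence gives A=6, C=6, G=7, T=8.
G+C = 13, so %GC = 13/27 × 100 = 48.148%
Salt term: 16.6 × (-0.231) = -3.835
GC term: 0.41 × 48.148 = 19.741; length term: −675/27 = −25
Tm = 81.5 + (-3.835) + 19.741 − 25 = 72.406 → 72.4°C

72.4°C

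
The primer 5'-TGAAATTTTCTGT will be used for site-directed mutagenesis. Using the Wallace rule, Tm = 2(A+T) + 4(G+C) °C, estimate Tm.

32°C

Counting bases: A=3, G=2, C=1, T=7
A+T = 10, G+C = 3
Tm = 2×10 + 4×3 = 32°C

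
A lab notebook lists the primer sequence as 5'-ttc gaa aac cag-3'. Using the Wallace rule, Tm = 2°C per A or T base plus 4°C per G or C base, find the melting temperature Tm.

Scanning the sequence gives A=5, T=2, G=2, C=3.
So N_AT = 7 and N_GC = 5.
Tm = 4·5 + 2·7 = 20 + 14 = 34°C

34°C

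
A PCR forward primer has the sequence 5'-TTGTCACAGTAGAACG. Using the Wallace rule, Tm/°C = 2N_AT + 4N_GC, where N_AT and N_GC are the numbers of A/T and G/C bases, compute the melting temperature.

46°C

Counting bases: A=5, G=4, T=4, C=3
So N_AT = 9 and N_GC = 7.
Tm = 2×9 + 4×7 = 46°C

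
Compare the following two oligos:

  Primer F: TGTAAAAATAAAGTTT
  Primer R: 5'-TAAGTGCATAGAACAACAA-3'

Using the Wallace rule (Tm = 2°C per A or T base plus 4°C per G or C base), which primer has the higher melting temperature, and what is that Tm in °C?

Primer R, 50°C

Primer F: A+T=14, G+C=2 → Tm = 2(14)+4(2) = 36°C
Primer R: A+T=13, G+C=6 → Tm = 2(13)+4(6) = 50°C
36°C vs 50°C → primer R is higher.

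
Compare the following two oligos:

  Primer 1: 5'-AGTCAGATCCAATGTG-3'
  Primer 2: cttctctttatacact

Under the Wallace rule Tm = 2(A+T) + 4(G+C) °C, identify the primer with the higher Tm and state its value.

Primer 1: A+T=9, G+C=7 → Tm = 2(9)+4(7) = 46°C
Primer 2: A+T=11, G+C=5 → Tm = 2(11)+4(5) = 42°C
46°C vs 42°C → primer 1 is higher.

Primer 1, 46°C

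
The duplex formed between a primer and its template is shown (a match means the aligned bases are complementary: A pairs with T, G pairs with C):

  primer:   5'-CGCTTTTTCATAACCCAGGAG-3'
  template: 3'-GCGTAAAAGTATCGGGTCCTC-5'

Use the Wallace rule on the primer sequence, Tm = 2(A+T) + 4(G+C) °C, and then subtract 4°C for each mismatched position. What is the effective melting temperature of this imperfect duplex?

54°C

Primer base counts: A=5, T=6, G=4, C=6 → A+T=11, G+C=10
Perfect-match Tm = 2(11) + 4(10) = 22 + 40 = 62°C
Mismatches (positions where the bases are not complementary): 2 (at positions 4, 13)
Effective Tm = 62 − 2×4 = 62 − 8 = 54°C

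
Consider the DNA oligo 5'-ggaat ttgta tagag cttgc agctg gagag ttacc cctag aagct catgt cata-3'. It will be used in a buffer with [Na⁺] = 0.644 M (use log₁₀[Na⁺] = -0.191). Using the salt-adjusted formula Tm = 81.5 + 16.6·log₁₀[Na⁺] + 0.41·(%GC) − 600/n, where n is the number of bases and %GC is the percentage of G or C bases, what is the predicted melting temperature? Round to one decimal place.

85.4°C

Length n = 54. T=15, A=15, C=10, G=14
G+C = 24, so %GC = 24/54 × 100 = 44.444%
Salt term: 16.6 × (-0.191) = -3.171
GC term: 0.41 × 44.444 = 18.222; length term: −600/54 = −11.111
Tm = 81.5 + (-3.171) + 18.222 − 11.111 = 85.44 → 85.4°C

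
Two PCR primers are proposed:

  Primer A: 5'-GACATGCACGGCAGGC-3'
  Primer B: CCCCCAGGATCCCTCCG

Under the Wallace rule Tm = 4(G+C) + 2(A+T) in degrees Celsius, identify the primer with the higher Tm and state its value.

Primer A: A+T=5, G+C=11 → Tm = 2(5)+4(11) = 54°C
Primer B: A+T=4, G+C=13 → Tm = 2(4)+4(13) = 60°C
54°C vs 60°C → primer B is higher.

Primer B, 60°C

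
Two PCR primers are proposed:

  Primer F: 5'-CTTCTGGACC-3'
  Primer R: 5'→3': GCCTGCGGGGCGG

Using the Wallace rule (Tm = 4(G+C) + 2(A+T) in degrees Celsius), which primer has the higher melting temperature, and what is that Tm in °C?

Primer F: A+T=4, G+C=6 → Tm = 2(4)+4(6) = 32°C
Primer R: A+T=1, G+C=12 → Tm = 2(1)+4(12) = 50°C
32°C vs 50°C → primer R is higher.

Primer R, 50°C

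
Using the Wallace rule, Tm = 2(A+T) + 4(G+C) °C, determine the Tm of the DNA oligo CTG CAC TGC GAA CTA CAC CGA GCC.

78°C

Scanning the sequence gives A=6, T=3, G=5, C=10.
So N_AT = 9 and N_GC = 15.
Tm = 2×9 + 4×15 = 78°C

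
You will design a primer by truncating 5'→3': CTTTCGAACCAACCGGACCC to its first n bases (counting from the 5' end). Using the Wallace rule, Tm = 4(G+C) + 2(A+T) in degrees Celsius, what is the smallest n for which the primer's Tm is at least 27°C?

First 9 bases: CTTTCGAAC → Tm = 26°C (< 27°C)
First 10 bases: CTTTCGAACC → Tm = 30°C (≥ 27°C)
Each additional base adds 2°C (A/T) or 4°C (G/C), so Tm is non-decreasing in n; n = 10 is the first length to reach 27°C.

n = 10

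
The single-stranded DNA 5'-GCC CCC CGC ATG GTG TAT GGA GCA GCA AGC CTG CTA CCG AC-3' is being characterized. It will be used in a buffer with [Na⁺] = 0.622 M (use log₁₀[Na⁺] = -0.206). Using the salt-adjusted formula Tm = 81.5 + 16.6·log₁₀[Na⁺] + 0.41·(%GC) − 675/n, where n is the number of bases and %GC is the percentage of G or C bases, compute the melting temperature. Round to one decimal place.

Length n = 41. Base counts: G=12, A=8, T=6, C=15
G+C = 27, so %GC = 27/41 × 100 = 65.854%
Salt term: 16.6 × (-0.206) = -3.42
GC term: 0.41 × 65.854 = 27; length term: −675/41 = −16.463
Tm = 81.5 + (-3.42) + 27 − 16.463 = 88.617 → 88.6°C

88.6°C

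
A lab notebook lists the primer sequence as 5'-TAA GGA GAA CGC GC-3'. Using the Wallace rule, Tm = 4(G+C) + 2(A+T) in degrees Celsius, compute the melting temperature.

Scanning the sequence gives C=3, T=1, G=5, A=5.
So N_AT = 6 and N_GC = 8.
Tm = 2×6 + 4×8 = 44°C

44°C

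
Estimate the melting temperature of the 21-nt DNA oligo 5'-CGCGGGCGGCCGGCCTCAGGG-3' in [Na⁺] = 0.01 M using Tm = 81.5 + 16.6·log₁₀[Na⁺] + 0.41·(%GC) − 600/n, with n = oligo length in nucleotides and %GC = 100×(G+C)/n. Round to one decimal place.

56.8°C

Length n = 21. Counting bases: T=1, A=1, C=8, G=11
G+C = 19, so %GC = 19/21 × 100 = 90.476%
Salt term: 16.6 × (-2) = -33.2
GC term: 0.41 × 90.476 = 37.095; length term: −600/21 = −28.571
Tm = 81.5 + (-33.2) + 37.095 − 28.571 = 56.824 → 56.8°C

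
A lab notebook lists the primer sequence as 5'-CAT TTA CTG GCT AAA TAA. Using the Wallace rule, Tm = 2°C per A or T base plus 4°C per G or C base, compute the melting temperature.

Scanning the sequence gives A=7, C=3, T=6, G=2.
AT pairs contribute 13, GC pairs contribute 5.
Tm = 2×13 + 4×5 = 46°C

46°C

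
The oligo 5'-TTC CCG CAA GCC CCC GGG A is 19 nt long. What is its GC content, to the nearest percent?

74%

Counting bases: G=5, A=3, C=9, T=2
G+C = 5 + 9 = 14 out of 19 bases
%GC = 14/19 × 100 = 73.68% ≈ 74%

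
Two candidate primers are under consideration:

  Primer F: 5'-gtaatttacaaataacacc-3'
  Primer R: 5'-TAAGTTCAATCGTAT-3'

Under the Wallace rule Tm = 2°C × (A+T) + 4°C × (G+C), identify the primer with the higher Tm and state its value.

Primer F: A+T=14, G+C=5 → Tm = 2(14)+4(5) = 48°C
Primer R: A+T=11, G+C=4 → Tm = 2(11)+4(4) = 38°C
48°C vs 38°C → primer F is higher.

Primer F, 48°C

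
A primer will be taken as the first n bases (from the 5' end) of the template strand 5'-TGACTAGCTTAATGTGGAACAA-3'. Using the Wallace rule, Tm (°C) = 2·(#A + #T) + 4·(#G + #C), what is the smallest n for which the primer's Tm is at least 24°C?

n = 8

First 7 bases: TGACTAG → Tm = 20°C (< 24°C)
First 8 bases: TGACTAGC → Tm = 24°C (≥ 24°C)
Since every base adds ≥2°C, Tm only increases with n, so the threshold is first crossed at n = 8.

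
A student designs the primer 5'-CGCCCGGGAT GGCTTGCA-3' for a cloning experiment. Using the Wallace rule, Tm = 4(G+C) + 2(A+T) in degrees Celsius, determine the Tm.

Scanning the sequence gives T=3, C=6, G=7, A=2.
So N_AT = 5 and N_GC = 13.
Tm = 4·13 + 2·5 = 52 + 10 = 62°C

62°C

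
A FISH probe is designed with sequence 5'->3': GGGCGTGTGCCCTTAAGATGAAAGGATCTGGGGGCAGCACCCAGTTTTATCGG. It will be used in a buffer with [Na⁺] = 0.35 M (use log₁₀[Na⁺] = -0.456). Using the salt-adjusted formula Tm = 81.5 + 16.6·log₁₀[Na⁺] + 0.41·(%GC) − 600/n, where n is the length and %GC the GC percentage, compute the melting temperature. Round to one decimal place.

Length n = 53. A=11, G=19, C=11, T=12
G+C = 30, so %GC = 30/53 × 100 = 56.604%
Salt term: 16.6 × (-0.456) = -7.57
GC term: 0.41 × 56.604 = 23.208; length term: −600/53 = −11.321
Tm = 81.5 + (-7.57) + 23.208 − 11.321 = 85.817 → 85.8°C

85.8°C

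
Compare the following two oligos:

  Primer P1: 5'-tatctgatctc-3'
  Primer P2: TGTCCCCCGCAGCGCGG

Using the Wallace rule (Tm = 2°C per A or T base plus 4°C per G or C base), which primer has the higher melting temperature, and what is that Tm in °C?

Primer P1: A+T=7, G+C=4 → Tm = 2(7)+4(4) = 30°C
Primer P2: A+T=3, G+C=14 → Tm = 2(3)+4(14) = 62°C
30°C vs 62°C → primer P2 is higher.

Primer P2, 62°C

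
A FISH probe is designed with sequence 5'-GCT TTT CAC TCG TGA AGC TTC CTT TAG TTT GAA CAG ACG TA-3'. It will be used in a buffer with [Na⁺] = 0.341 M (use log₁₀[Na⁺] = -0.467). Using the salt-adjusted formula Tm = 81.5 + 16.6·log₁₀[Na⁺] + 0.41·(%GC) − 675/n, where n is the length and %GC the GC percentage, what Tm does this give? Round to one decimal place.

74.3°C

Length n = 41. Counting bases: C=9, T=15, G=8, A=9
G+C = 17, so %GC = 17/41 × 100 = 41.463%
Salt term: 16.6 × (-0.467) = -7.752
GC term: 0.41 × 41.463 = 17; length term: −675/41 = −16.463
Tm = 81.5 + (-7.752) + 17 − 16.463 = 74.285 → 74.3°C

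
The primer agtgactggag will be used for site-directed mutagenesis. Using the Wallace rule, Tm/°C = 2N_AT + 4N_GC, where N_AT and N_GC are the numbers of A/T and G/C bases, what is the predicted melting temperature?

Base counts: G=5, A=3, C=1, T=2
A+T = 5, G+C = 6
Tm = 4·6 + 2·5 = 24 + 10 = 34°C

34°C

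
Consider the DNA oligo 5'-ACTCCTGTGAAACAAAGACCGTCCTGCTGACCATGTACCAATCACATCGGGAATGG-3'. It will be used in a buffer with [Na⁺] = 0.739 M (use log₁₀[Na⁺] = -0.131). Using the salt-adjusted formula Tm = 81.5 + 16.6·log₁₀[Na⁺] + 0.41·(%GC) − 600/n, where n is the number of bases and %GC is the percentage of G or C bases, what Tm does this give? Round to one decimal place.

89.1°C

Length n = 56. Base counts: A=17, G=12, T=11, C=16
G+C = 28, so %GC = 28/56 × 100 = 50%
Salt term: 16.6 × (-0.131) = -2.175
GC term: 0.41 × 50 = 20.5; length term: −600/56 = −10.714
Tm = 81.5 + (-2.175) + 20.5 − 10.714 = 89.111 → 89.1°C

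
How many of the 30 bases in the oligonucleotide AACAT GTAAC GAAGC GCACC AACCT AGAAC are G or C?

14

T=3, C=9, G=5, A=13
G+C = 5 + 9 = 14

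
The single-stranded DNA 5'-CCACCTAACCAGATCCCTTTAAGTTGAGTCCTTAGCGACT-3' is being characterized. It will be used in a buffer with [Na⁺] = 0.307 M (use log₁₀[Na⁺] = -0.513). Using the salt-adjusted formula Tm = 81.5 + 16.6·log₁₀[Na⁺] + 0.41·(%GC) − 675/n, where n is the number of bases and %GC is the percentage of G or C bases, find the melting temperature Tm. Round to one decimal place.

Length n = 40. G=6, A=10, T=11, C=13
G+C = 19, so %GC = 19/40 × 100 = 47.5%
Salt term: 16.6 × (-0.513) = -8.516
GC term: 0.41 × 47.5 = 19.475; length term: −675/40 = −16.875
Tm = 81.5 + (-8.516) + 19.475 − 16.875 = 75.584 → 75.6°C

75.6°C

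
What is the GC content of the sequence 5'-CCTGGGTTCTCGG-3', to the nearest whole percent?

69%

Base counts: C=4, A=0, G=5, T=4
G+C = 5 + 4 = 9 out of 13 bases
%GC = 9/13 × 100 = 69.23% ≈ 69%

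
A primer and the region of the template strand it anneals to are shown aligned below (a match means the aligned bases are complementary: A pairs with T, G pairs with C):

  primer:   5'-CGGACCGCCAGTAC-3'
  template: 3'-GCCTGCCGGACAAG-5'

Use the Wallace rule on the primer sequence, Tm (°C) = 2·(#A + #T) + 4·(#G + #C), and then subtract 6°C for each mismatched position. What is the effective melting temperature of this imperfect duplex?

30°C

Primer base counts: A=3, T=1, G=4, C=6 → A+T=4, G+C=10
Perfect-match Tm = 2(4) + 4(10) = 8 + 40 = 48°C
Mismatches (positions where the bases are not complementary): 3 (at positions 6, 10, 13)
Effective Tm = 48 − 3×6 = 48 − 18 = 30°C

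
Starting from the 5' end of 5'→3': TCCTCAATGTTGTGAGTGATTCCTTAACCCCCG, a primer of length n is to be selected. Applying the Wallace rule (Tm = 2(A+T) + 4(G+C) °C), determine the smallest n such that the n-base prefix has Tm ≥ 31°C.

n = 12

First 11 bases: TCCTCAATGTT → Tm = 30°C (< 31°C)
First 12 bases: TCCTCAATGTTG → Tm = 34°C (≥ 31°C)
Each additional base adds 2°C (A/T) or 4°C (G/C), so Tm is non-decreasing in n; n = 12 is the first length to reach 31°C.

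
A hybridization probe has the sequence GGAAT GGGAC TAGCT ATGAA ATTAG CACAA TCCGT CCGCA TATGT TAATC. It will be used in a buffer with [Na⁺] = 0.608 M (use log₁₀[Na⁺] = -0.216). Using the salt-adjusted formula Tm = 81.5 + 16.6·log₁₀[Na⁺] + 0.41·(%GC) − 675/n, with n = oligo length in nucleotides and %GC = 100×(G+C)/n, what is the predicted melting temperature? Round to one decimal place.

Length n = 50. Scanning the sequence gives T=13, A=16, C=10, G=11.
G+C = 21, so %GC = 21/50 × 100 = 42%
Salt term: 16.6 × (-0.216) = -3.586
GC term: 0.41 × 42 = 17.22; length term: −675/50 = −13.5
Tm = 81.5 + (-3.586) + 17.22 − 13.5 = 81.634 → 81.6°C

81.6°C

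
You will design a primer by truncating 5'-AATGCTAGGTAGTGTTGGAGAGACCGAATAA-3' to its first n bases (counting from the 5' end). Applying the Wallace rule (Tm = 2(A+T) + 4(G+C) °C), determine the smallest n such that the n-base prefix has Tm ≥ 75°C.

n = 26

First 25 bases: AATGCTAGGTAGTGTTGGAGAGACC → Tm = 74°C (< 75°C)
First 26 bases: AATGCTAGGTAGTGTTGGAGAGACCG → Tm = 78°C (≥ 75°C)
Each additional base adds 2°C (A/T) or 4°C (G/C), so Tm is non-decreasing in n; n = 26 is the first length to reach 75°C.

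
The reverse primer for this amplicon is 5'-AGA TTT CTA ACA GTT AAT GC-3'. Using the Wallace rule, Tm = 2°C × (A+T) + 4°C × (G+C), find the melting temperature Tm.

Scanning the sequence gives A=7, T=7, C=3, G=3.
AT pairs contribute 14, GC pairs contribute 6.
Tm = 2(14) + 4(6) = 28 + 24 = 52°C

52°C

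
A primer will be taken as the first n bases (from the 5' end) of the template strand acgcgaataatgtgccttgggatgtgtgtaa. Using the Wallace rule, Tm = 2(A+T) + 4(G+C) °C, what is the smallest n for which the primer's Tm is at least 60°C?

First 19 bases: ACGCGAATAATGTGCCTTG → Tm = 56°C (< 60°C)
First 20 bases: ACGCGAATAATGTGCCTTGG → Tm = 60°C (≥ 60°C)
Since every base adds ≥2°C, Tm only increases with n, so the threshold is first crossed at n = 20.

n = 20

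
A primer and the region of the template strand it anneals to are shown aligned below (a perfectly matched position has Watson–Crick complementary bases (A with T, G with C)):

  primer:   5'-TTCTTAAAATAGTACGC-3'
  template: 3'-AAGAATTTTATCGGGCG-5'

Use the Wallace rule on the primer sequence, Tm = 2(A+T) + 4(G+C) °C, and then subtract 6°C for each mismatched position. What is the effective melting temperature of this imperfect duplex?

Primer base counts: A=6, T=6, G=2, C=3 → A+T=12, G+C=5
Perfect-match Tm = 2(12) + 4(5) = 24 + 20 = 44°C
Mismatches (positions where the bases are not complementary): 2 (at positions 13, 14)
Effective Tm = 44 − 2×6 = 44 − 12 = 32°C

32°C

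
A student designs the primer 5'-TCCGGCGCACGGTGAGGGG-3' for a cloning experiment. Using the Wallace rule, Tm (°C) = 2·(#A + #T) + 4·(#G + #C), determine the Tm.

Base counts: T=2, A=2, G=10, C=5
A+T = 4, G+C = 15
Tm = 4·15 + 2·4 = 60 + 8 = 68°C

68°C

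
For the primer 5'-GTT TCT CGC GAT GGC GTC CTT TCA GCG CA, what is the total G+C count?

17

Counting bases: G=8, A=3, C=9, T=9
Total G or C: 8 + 9 = 17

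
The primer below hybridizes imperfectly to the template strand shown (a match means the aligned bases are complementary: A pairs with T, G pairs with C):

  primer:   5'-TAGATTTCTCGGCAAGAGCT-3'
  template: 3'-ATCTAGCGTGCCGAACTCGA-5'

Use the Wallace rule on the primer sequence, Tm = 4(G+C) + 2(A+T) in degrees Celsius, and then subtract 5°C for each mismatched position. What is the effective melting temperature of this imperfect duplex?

33°C

Primer base counts: A=5, T=6, G=5, C=4 → A+T=11, G+C=9
Perfect-match Tm = 2(11) + 4(9) = 22 + 36 = 58°C
Mismatches (positions where the bases are not complementary): 5 (at positions 6, 7, 9, 14, 15)
Effective Tm = 58 − 5×5 = 58 − 25 = 33°C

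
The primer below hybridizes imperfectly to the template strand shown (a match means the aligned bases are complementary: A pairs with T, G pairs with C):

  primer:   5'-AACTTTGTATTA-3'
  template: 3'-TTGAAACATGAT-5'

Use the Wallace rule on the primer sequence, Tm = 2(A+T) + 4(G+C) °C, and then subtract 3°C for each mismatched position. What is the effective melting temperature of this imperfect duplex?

Primer base counts: A=4, T=6, G=1, C=1 → A+T=10, G+C=2
Perfect-match Tm = 2(10) + 4(2) = 20 + 8 = 28°C
Mismatches (positions where the bases are not complementary): 1 (at position 10)
Effective Tm = 28 − 1×3 = 28 − 3 = 25°C

25°C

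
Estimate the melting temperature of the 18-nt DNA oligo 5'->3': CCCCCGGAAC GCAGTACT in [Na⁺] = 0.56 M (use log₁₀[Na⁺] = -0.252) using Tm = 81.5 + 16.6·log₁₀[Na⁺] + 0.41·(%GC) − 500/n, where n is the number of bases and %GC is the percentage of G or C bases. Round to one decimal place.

Length n = 18. A=4, T=2, G=4, C=8
G+C = 12, so %GC = 12/18 × 100 = 66.667%
Salt term: 16.6 × (-0.252) = -4.183
GC term: 0.41 × 66.667 = 27.333; length term: −500/18 = −27.778
Tm = 81.5 + (-4.183) + 27.333 − 27.778 = 76.872 → 76.9°C

76.9°C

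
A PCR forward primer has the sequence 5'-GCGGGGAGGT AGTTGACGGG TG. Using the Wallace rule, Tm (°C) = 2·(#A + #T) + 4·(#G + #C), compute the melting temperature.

74°C

T=4, G=13, A=3, C=2
So N_AT = 7 and N_GC = 15.
Tm = 2×7 + 4×15 = 74°C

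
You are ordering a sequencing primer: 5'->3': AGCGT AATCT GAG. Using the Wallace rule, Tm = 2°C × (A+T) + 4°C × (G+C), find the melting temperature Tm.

C=2, G=4, A=4, T=3
AT pairs contribute 7, GC pairs contribute 6.
Tm = 2(7) + 4(6) = 14 + 24 = 38°C

38°C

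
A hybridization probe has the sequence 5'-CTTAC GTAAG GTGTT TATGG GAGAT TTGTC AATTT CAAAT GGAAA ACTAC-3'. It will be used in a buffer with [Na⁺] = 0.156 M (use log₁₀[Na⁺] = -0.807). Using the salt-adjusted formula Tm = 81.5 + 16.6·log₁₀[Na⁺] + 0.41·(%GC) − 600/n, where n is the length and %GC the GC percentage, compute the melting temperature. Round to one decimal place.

Length n = 50. A=16, G=11, C=6, T=17
G+C = 17, so %GC = 17/50 × 100 = 34%
Salt term: 16.6 × (-0.807) = -13.396
GC term: 0.41 × 34 = 13.94; length term: −600/50 = −12
Tm = 81.5 + (-13.396) + 13.94 − 12 = 70.044 → 70.0°C

70.0°C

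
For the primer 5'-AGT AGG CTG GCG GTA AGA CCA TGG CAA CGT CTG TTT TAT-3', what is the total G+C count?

G=12, C=7, T=11, A=9
Total G or C: 12 + 7 = 19

19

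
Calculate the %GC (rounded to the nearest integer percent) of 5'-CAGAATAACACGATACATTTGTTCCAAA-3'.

Counting bases: T=7, A=12, C=6, G=3
G+C = 3 + 6 = 9 out of 28 bases
%GC = 9/28 × 100 = 32.14% ≈ 32%

32%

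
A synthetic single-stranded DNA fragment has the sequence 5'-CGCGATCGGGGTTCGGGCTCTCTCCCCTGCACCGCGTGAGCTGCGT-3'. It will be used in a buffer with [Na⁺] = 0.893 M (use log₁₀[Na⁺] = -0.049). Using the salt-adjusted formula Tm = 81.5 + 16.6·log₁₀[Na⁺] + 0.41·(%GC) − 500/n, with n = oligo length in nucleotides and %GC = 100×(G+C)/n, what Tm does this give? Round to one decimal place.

Length n = 46. C=17, A=3, T=10, G=16
G+C = 33, so %GC = 33/46 × 100 = 71.739%
Salt term: 16.6 × (-0.049) = -0.813
GC term: 0.41 × 71.739 = 29.413; length term: −500/46 = −10.87
Tm = 81.5 + (-0.813) + 29.413 − 10.87 = 99.23 → 99.2°C

99.2°C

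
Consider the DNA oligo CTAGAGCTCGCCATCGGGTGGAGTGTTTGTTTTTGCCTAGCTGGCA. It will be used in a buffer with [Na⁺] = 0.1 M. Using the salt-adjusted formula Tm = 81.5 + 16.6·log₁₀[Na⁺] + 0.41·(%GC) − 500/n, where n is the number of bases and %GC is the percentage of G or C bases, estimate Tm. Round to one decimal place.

76.3°C

Length n = 46. Base counts: A=6, G=15, C=10, T=15
G+C = 25, so %GC = 25/46 × 100 = 54.348%
Salt term: 16.6 × (-1) = -16.6
GC term: 0.41 × 54.348 = 22.283; length term: −500/46 = −10.87
Tm = 81.5 + (-16.6) + 22.283 − 10.87 = 76.313 → 76.3°C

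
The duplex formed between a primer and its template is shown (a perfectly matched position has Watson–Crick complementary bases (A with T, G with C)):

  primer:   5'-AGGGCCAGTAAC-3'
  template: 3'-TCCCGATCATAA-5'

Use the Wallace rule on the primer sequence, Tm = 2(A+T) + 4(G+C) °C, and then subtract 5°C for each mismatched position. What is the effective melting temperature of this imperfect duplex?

23°C

Primer base counts: A=4, T=1, G=4, C=3 → A+T=5, G+C=7
Perfect-match Tm = 2(5) + 4(7) = 10 + 28 = 38°C
Mismatches (positions where the bases are not complementary): 3 (at positions 6, 11, 12)
Effective Tm = 38 − 3×5 = 38 − 15 = 23°C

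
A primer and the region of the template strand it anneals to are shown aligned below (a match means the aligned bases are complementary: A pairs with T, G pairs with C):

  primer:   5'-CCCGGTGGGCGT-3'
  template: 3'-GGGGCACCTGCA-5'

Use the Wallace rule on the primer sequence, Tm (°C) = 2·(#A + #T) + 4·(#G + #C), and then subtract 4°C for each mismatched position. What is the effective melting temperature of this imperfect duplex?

Primer base counts: A=0, T=2, G=6, C=4 → A+T=2, G+C=10
Perfect-match Tm = 2(2) + 4(10) = 4 + 40 = 44°C
Mismatches (positions where the bases are not complementary): 2 (at positions 4, 9)
Effective Tm = 44 − 2×4 = 44 − 8 = 36°C

36°C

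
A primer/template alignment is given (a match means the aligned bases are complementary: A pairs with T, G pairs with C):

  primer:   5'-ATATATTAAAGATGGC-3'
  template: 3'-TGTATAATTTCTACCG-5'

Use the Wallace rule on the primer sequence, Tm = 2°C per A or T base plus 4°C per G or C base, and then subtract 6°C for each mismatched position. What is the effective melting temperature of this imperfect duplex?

Primer base counts: A=7, T=5, G=3, C=1 → A+T=12, G+C=4
Perfect-match Tm = 2(12) + 4(4) = 24 + 16 = 40°C
Mismatches (positions where the bases are not complementary): 1 (at position 2)
Effective Tm = 40 − 1×6 = 40 − 6 = 34°C

34°C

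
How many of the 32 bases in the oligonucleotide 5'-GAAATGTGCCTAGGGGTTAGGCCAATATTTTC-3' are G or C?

14

C=5, T=10, G=9, A=8
G+C = 9 + 5 = 14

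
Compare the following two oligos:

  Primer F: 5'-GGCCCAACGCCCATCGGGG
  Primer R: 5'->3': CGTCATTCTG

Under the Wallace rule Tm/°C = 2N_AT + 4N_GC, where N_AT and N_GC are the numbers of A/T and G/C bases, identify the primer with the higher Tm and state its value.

Primer F, 68°C

Primer F: A+T=4, G+C=15 → Tm = 2(4)+4(15) = 68°C
Primer R: A+T=5, G+C=5 → Tm = 2(5)+4(5) = 30°C
68°C vs 30°C → primer F is higher.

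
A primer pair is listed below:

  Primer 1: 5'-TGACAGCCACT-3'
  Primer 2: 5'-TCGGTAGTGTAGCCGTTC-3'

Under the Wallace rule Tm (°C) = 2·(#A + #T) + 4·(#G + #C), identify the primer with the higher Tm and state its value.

Primer 2, 56°C

Primer 1: A+T=5, G+C=6 → Tm = 2(5)+4(6) = 34°C
Primer 2: A+T=8, G+C=10 → Tm = 2(8)+4(10) = 56°C
34°C vs 56°C → primer 2 is higher.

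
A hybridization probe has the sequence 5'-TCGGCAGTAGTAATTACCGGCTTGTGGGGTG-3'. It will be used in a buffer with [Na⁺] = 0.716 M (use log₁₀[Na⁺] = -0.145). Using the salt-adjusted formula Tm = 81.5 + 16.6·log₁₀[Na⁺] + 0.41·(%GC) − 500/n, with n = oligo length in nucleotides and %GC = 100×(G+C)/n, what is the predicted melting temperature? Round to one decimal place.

85.4°C

Length n = 31. Scanning the sequence gives A=5, G=12, C=5, T=9.
G+C = 17, so %GC = 17/31 × 100 = 54.839%
Salt term: 16.6 × (-0.145) = -2.407
GC term: 0.41 × 54.839 = 22.484; length term: −500/31 = −16.129
Tm = 81.5 + (-2.407) + 22.484 − 16.129 = 85.448 → 85.4°C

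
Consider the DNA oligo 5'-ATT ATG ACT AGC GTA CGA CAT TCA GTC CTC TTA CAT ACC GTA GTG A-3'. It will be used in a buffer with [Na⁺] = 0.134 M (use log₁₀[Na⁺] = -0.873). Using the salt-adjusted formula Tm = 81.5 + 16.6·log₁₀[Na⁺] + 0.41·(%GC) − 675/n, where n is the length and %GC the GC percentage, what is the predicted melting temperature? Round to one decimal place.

Length n = 46. C=11, G=8, T=14, A=13
G+C = 19, so %GC = 19/46 × 100 = 41.304%
Salt term: 16.6 × (-0.873) = -14.492
GC term: 0.41 × 41.304 = 16.935; length term: −675/46 = −14.674
Tm = 81.5 + (-14.492) + 16.935 − 14.674 = 69.269 → 69.3°C

69.3°C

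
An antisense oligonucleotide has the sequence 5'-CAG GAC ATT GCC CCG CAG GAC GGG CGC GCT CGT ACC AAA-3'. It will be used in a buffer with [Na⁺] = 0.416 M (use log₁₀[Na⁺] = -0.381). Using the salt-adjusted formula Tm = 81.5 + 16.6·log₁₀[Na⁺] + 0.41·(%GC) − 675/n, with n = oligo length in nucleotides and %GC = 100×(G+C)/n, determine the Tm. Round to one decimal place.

Length n = 39. Scanning the sequence gives T=4, C=14, G=12, A=9.
G+C = 26, so %GC = 26/39 × 100 = 66.667%
Salt term: 16.6 × (-0.381) = -6.325
GC term: 0.41 × 66.667 = 27.333; length term: −675/39 = −17.308
Tm = 81.5 + (-6.325) + 27.333 − 17.308 = 85.2 → 85.2°C

85.2°C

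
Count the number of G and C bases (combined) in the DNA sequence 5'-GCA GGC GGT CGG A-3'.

T=1, C=3, A=2, G=7
G+C = 7 + 3 = 10

10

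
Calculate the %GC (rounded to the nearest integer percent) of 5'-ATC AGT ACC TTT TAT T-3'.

25%

Base counts: A=4, T=8, C=3, G=1
G+C = 1 + 3 = 4 out of 16 bases
%GC = 4/16 × 100 = 25% ≈ 25%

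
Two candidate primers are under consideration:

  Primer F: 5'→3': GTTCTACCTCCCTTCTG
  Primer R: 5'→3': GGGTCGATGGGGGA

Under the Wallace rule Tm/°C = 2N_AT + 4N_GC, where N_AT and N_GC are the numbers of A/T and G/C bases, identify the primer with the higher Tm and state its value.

Primer F: A+T=8, G+C=9 → Tm = 2(8)+4(9) = 52°C
Primer R: A+T=4, G+C=10 → Tm = 2(4)+4(10) = 48°C
52°C vs 48°C → primer F is higher.

Primer F, 52°C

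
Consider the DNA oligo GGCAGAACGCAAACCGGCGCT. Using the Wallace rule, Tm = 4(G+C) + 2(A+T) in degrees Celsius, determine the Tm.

70°C

G=7, C=7, A=6, T=1
A+T = 7, G+C = 14
Tm = 2×7 + 4×14 = 70°C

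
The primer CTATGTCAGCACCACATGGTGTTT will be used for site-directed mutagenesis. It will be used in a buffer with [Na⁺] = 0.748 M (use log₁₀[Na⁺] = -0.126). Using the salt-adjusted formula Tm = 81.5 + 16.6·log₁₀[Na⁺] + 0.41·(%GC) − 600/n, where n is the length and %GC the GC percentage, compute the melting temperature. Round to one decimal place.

73.2°C

Length n = 24. T=8, C=6, A=5, G=5
G+C = 11, so %GC = 11/24 × 100 = 45.833%
Salt term: 16.6 × (-0.126) = -2.092
GC term: 0.41 × 45.833 = 18.792; length term: −600/24 = −25
Tm = 81.5 + (-2.092) + 18.792 − 25 = 73.2 → 73.2°C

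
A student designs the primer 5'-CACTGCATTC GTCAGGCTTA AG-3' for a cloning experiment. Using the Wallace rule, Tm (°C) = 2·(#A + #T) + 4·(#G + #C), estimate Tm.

Counting bases: G=5, T=6, C=6, A=5
So N_AT = 11 and N_GC = 11.
Tm = 2×11 + 4×11 = 66°C

66°C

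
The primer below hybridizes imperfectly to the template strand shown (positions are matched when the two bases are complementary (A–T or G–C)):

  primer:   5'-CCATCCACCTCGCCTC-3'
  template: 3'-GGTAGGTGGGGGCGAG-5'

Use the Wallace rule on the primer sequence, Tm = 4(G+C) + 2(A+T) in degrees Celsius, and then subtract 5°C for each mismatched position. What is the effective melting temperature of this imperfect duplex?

39°C

Primer base counts: A=2, T=3, G=1, C=10 → A+T=5, G+C=11
Perfect-match Tm = 2(5) + 4(11) = 10 + 44 = 54°C
Mismatches (positions where the bases are not complementary): 3 (at positions 10, 12, 13)
Effective Tm = 54 − 3×5 = 54 − 15 = 39°C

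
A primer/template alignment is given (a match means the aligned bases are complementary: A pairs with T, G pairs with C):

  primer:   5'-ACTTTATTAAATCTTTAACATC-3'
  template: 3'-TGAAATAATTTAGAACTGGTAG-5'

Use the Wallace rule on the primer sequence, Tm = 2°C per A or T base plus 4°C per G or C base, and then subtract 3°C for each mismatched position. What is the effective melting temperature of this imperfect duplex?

46°C

Primer base counts: A=8, T=10, G=0, C=4 → A+T=18, G+C=4
Perfect-match Tm = 2(18) + 4(4) = 36 + 16 = 52°C
Mismatches (positions where the bases are not complementary): 2 (at positions 16, 18)
Effective Tm = 52 − 2×3 = 52 − 6 = 46°C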